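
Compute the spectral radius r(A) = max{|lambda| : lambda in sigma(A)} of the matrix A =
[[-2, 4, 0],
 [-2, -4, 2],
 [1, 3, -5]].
r(A) = 6

The eigenvalues of A are the roots of its characteristic polynomial. With M = A (coefficients from the trace, the sum of principal 2x2 minors, and det A):
  p(λ) = det(λ I - M) = λ^3 + 11λ^2 + 40λ + 60.
By the rational root theorem any rational root is an integer divisor of 60. Testing λ = -6: p(-6) = -216 + 396 - 240 + 60 = 0, so λ = -6 is a root. Dividing out (λ + 6) leaves p(λ) = (λ + 6)(λ^2 + 5λ + 10). For λ^2 + 5λ + 10 the discriminant is -15. It is negative, so the roots are the complex-conjugate pair λ = -5/2 ± (sqrt(15)/2) i ≈ -2.5 ± 1.9365i. For a conjugate pair the product of the roots equals the constant term, so |λ|^2 = 10 and |λ| = sqrt(10) ≈ 3.1623.
Thus the eigenvalues (to 4 decimals) are -2.5 ± 1.9365i (modulus 3.1623); -6 (modulus 6). The spectral radius is the largest modulus: r(A) = 6. (Cross-check: r(A) ≤ ||A||_2 ≈ 7.746; equality holds whenever A is normal, though it can also hold for some non-normal A.)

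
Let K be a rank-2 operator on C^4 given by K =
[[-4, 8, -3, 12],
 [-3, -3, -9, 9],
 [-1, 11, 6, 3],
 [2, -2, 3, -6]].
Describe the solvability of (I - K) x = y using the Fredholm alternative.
(I - K) is invertible (det(I - K) = 89 ≠ 0), so for every y in C^4 the equation (I - K) x = y has a unique solution.

K has rank 2 and factors as K = U V^T = u1 v1^T + u2 v2^T with u1 = (-3, 0, -3, 1), v1 = (1, -3, 0, -3), u2 = (-1, -3, 2, 1), v2 = (1, 1, 3, -3) (multiplying out reproduces the displayed K). The nonzero eigenvalues of U V^T coincide with those of the 2 x 2 matrix G = V^T U = [[v1·u1, v1·u2], [v2·u1, v2·u2]] = [[-6, 5], [-15, -1]], and by the Sylvester determinant identity det(I_4 - U V^T) = det(I_2 - V^T U) = det([[7, -5], [15, 2]]) = (7)(2) - (-5)(15) = 89. (Direct check: I - K =
[[5, -8, 3, -12],
 [3, 4, 9, -9],
 [1, -11, -5, -3],
 [-2, 2, -3, 7]]
has determinant 89.) The finite-dimensional Fredholm alternative says: either (I - K) is invertible, or ker(I - K) ≠ {0} and then range(I - K) = ker((I - K)^*)^⊥, with dim ker(I - K) = dim ker((I - K)^*). Since det(I - K) ≠ 0, 1 is not an eigenvalue of K and ker(I - K) = {0}, so we are in the first case: for every y there is a unique x = (I - K)^(-1) y. (Explicitly, by the Woodbury identity, (I - U V^T)^(-1) = I + U (I_2 - G)^(-1) V^T.)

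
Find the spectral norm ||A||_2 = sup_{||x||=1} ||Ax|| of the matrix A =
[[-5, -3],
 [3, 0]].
||A||_2 = sqrt((43 + sqrt(1525))/2) ≈ 6.4051 (= sqrt(largest eigenvalue of A^T A))

||A||_2 = sigma_max(A) = sqrt(lambda_max(A^T A)). Form the symmetric matrix M = A^T A =
[[34, 15],
 [15, 9]].
Its characteristic polynomial (trace, determinant of M give the coefficients) is
  p(λ) = det(λ I - M) = λ^2 - 43λ + 81.
For λ^2 - 43λ + 81 the discriminant is 1525. It is nonnegative but not a perfect square, so the roots are real and irrational: λ = (43 ± sqrt(1525))/2 ≈ 41.0256, 1.9744.
So the eigenvalues of A^T A are ≈ 1.9744, 41.0256 (all ≥ 0, as they must be for A^T A). The largest is λ_max = (43 + sqrt(1525))/2 ≈ 41.0256, hence ||A||_2 = sqrt(λ_max) = sqrt((43 + sqrt(1525))/2) ≈ 6.4051.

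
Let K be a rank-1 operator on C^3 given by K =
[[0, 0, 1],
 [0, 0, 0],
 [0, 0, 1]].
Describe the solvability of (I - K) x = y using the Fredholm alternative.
(I - K) is singular (det(I - K) = 0, i.e. 1 ∈ sigma(K)). (I - K) x = y is solvable iff y ⊥ ker((I - K)^*) = span{(0, 0, 1)}, i.e. iff y_3 = 0. When solvable, the solutions are x = y + c·(1, 0, 1), c arbitrary (ker(I - K) = span{(1, 0, 1)}, dimension 1).

K has rank 1, so it is an outer product K = u v^T: every row of K is a multiple of one row vector. Reading off the entries, u = (1, 0, 1) and v = (0, 0, 1) (row i of K equals u_i·v^T). A rank-one matrix u v^T satisfies K u = u (v·u) and kills the (2)-dimensional subspace v^⊥, so its characteristic polynomial is lambda^2 (lambda - v·u) with v·u = tr K = 1. Hence the eigenvalues of I - K are 1 (multiplicity 2) and 1 - (1) = 0, so det(I - K) = 0. (Direct check: I - K =
[[1, 0, -1],
 [0, 1, 0],
 [0, 0, 0]]
has determinant 0.) So 1 is an eigenvalue of K and (I - K) is not invertible. The finite-dimensional Fredholm alternative says: either (I - K) is invertible, or ker(I - K) ≠ {0} and then range(I - K) = ker((I - K)^*)^⊥, with dim ker(I - K) = dim ker((I - K)^*). We are in the second case, so we need both kernels. Kernel of I - K: (I - K) u = u - u (v·u) = u - u = 0, so ker(I - K) = span{u} = span{(1, 0, 1)} (it is exactly 1-dimensional because rank(I - K) = 2). Kernel of the adjoint: K is real, so (I - K)^* = I - K^T = I - v u^T, and (I - v u^T) v = v - v (u·v) = 0; hence ker((I - K)^*) = span{v} = span{(0, 0, 1)}. Therefore (I - K) x = y is solvable iff <y, v> = 0, i.e. iff y_3 = 0. When this holds, K y = u (v·y) = 0, so (I - K) y = y and x = y is a particular solution; the full solution set is the line x = y + c·u = y + c·(1, 0, 1), c ∈ C.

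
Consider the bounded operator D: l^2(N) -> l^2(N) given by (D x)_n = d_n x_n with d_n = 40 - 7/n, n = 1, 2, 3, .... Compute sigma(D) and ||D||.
sigma(D) = {40 - 7/n : n ≥ 1} ∪ {40}; ||D|| = 40

A bounded diagonal operator on l^2 with diagonal entries d_n has spectrum equal to the closure of {d_n : n ≥ 1}: every d_n is an eigenvalue (with eigenvector e_n), so {d_n} ⊂ sigma(D); the spectrum is closed, so its closure is too; and for lambda not in the closure, (D - lambda I) has bounded inverse (the diagonal entries 1/(d_n - lambda) are bounded). For our sequence d_n = 40 - 7/n, n = 1, 2, 3, ...:
  - {d_n} = {40 - 7/n : n ≥ 1}; the only limit point is 40
  - closure = {40 - 7/n : n ≥ 1} ∪ {40}
For the norm: a diagonal operator has ||D|| = sup_n |d_n|. Here d_n = 40 - 7/n increases monotonically from d_1 = 33 toward 40, with all terms in [33, 40); so sup_n |d_n| = 40 (the supremum is the limit, not attained). So ||D|| = 40.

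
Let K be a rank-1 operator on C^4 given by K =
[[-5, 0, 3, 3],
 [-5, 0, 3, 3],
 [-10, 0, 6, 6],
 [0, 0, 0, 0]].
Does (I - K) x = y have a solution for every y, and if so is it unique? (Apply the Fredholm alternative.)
(I - K) is singular (det(I - K) = 0, i.e. 1 ∈ sigma(K)). (I - K) x = y is solvable iff y ⊥ ker((I - K)^*) = span{(-5, 0, 3, 3)}, i.e. iff -5y_1 + 3y_3 + 3y_4 = 0. When solvable, the solutions are x = y + c·(1, 1, 2, 0), c arbitrary (ker(I - K) = span{(1, 1, 2, 0)}, dimension 1).

K has rank 1, so it is an outer product K = u v^T: every row of K is a multiple of one row vector. Reading off the entries, u = (1, 1, 2, 0) and v = (-5, 0, 3, 3) (row i of K equals u_i·v^T). A rank-one matrix u v^T satisfies K u = u (v·u) and kills the (3)-dimensional subspace v^⊥, so its characteristic polynomial is lambda^3 (lambda - v·u) with v·u = tr K = 1. Hence the eigenvalues of I - K are 1 (multiplicity 3) and 1 - (1) = 0, so det(I - K) = 0. (Direct check: I - K =
[[6, 0, -3, -3],
 [5, 1, -3, -3],
 [10, 0, -5, -6],
 [0, 0, 0, 1]]
has determinant 0.) So 1 is an eigenvalue of K and (I - K) is not invertible. The finite-dimensional Fredholm alternative says: either (I - K) is invertible, or ker(I - K) ≠ {0} and then range(I - K) = ker((I - K)^*)^⊥, with dim ker(I - K) = dim ker((I - K)^*). We are in the second case, so we need both kernels. Kernel of I - K: (I - K) u = u - u (v·u) = u - u = 0, so ker(I - K) = span{u} = span{(1, 1, 2, 0)} (it is exactly 1-dimensional because rank(I - K) = 3). Kernel of the adjoint: K is real, so (I - K)^* = I - K^T = I - v u^T, and (I - v u^T) v = v - v (u·v) = 0; hence ker((I - K)^*) = span{v} = span{(-5, 0, 3, 3)}. Therefore (I - K) x = y is solvable iff <y, v> = 0, i.e. iff -5y_1 + 3y_3 + 3y_4 = 0. When this holds, K y = u (v·y) = 0, so (I - K) y = y and x = y is a particular solution; the full solution set is the line x = y + c·u = y + c·(1, 1, 2, 0), c ∈ C.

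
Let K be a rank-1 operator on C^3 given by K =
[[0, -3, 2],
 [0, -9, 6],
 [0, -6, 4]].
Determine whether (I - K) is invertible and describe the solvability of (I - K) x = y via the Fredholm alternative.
(I - K) is invertible (det(I - K) = 6 ≠ 0), so for every y in C^3 the equation (I - K) x = y has a unique solution.

K has rank 1, so it is an outer product K = u v^T: every row of K is a multiple of one row vector. Reading off the entries, u = (-1, -3, -2) and v = (0, 3, -2) (row i of K equals u_i·v^T). A rank-one matrix u v^T satisfies K u = u (v·u) and kills the (2)-dimensional subspace v^⊥, so its characteristic polynomial is lambda^2 (lambda - v·u) with v·u = tr K = -5. Hence the eigenvalues of I - K are 1 (multiplicity 2) and 1 - (-5) = 6, so det(I - K) = 6. (Direct check: I - K =
[[1, 3, -2],
 [0, 10, -6],
 [0, 6, -3]]
has determinant 6.) The finite-dimensional Fredholm alternative says: either (I - K) is invertible, or ker(I - K) ≠ {0} and then range(I - K) = ker((I - K)^*)^⊥, with dim ker(I - K) = dim ker((I - K)^*). Since det(I - K) ≠ 0, 1 is not an eigenvalue of K and ker(I - K) = {0}, so we are in the first case: for every y there is a unique x = (I - K)^(-1) y. Explicitly, by the Sherman–Morrison formula, (I - u v^T)^(-1) = I + u v^T/(1 - v·u), i.e. (I - K)^(-1) = I + K/(6).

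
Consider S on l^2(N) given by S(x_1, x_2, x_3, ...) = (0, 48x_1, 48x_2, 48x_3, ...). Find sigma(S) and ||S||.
sigma(S) = closed disk {z in C : |z| ≤ 48}; ||S|| = 48

Note S = 48·U where U is the unit right shift (U x)_k = x_{k-1} (with x_0 := 0); so ||S|| = 48||U|| and sigma(S) = 48·sigma(U). ||S x||^2 = sum_{k≥1} |48x_k|^2 = 2304||x||^2, so ||S|| = 48 and sigma(S) ⊂ {|z| ≤ 48}. For any |lambda| < 48, the equation (S - lambda I) x = 0 forces x_1 = 0, then 48x_k = lambda x_{k+1} ⇒ x = 0, so S has no eigenvalues. But (S - lambda I) is not surjective for |lambda| < 48: solving (S - lambda I) x = e_1 would require x_n proportional to (lambda/48)^(-n), which is not in l^2. So every |lambda| < 48 lies in the residual spectrum. The boundary |lambda| = 48 is in the approximate point spectrum (the spectrum is closed). Hence sigma(S) is the closed disk of radius 48.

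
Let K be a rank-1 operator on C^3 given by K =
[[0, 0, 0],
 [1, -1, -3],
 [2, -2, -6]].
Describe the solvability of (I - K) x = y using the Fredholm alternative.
(I - K) is invertible (det(I - K) = 8 ≠ 0), so for every y in C^3 the equation (I - K) x = y has a unique solution.

K has rank 1, so it is an outer product K = u v^T: every row of K is a multiple of one row vector. Reading off the entries, u = (0, 1, 2) and v = (1, -1, -3) (row i of K equals u_i·v^T). A rank-one matrix u v^T satisfies K u = u (v·u) and kills the (2)-dimensional subspace v^⊥, so its characteristic polynomial is lambda^2 (lambda - v·u) with v·u = tr K = -7. Hence the eigenvalues of I - K are 1 (multiplicity 2) and 1 - (-7) = 8, so det(I - K) = 8. (Direct check: I - K =
[[1, 0, 0],
 [-1, 2, 3],
 [-2, 2, 7]]
has determinant 8.) The finite-dimensional Fredholm alternative says: either (I - K) is invertible, or ker(I - K) ≠ {0} and then range(I - K) = ker((I - K)^*)^⊥, with dim ker(I - K) = dim ker((I - K)^*). Since det(I - K) ≠ 0, 1 is not an eigenvalue of K and ker(I - K) = {0}, so we are in the first case: for every y there is a unique x = (I - K)^(-1) y. Explicitly, by the Sherman–Morrison formula, (I - u v^T)^(-1) = I + u v^T/(1 - v·u), i.e. (I - K)^(-1) = I + K/(8).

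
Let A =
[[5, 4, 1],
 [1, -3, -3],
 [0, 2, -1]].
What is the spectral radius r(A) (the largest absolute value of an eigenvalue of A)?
r(A) ≈ 5.4591

The eigenvalues of A are the roots of its characteristic polynomial. With M = A (coefficients from the trace, the sum of principal 2x2 minors, and det A):
  p(λ) = det(λ I - M) = λ^3 - λ^2 - 15λ - 51.
No integer candidate from the rational root theorem (±divisors of 51) is a root, so the roots are irrational. The cubic discriminant is Δ = -70476 < 0, so there is one real root and a complex-conjugate pair. p(5) = -26 and p(6) = 39 have opposite signs, so a root lies in (5, 6); Newton's method refines it to λ ≈ 5.4591. Dividing out (λ - (5.4591)) leaves approximately λ^2 + 4.4591λ + 9.3423. For λ^2 + 4.4591λ + 9.3423 the discriminant is -17.4859. It is negative, so the remaining roots are the complex-conjugate pair λ ≈ -2.2295 ± 2.0908i. Their product equals the constant term, so |λ|^2 ≈ 9.3423 and |λ| ≈ 3.0565.
Thus the eigenvalues (to 4 decimals) are 5.4591 (modulus 5.4591); -2.2295 ± 2.0908i (modulus 3.0565). The spectral radius is the largest modulus: r(A) ≈ 5.4591. (Cross-check: r(A) ≤ ||A||_2 ≈ 6.864; equality holds whenever A is normal, though it can also hold for some non-normal A.)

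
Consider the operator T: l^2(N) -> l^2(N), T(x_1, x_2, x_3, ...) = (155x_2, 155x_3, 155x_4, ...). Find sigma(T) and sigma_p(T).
sigma(T) = closed disk {z in C : |z| ≤ 155}; sigma_p(T) = open disk {z in C : |z| < 155}

Note T = 155·V where V is the unit left shift (V x)_k = x_{k+1}; so sigma(T) = 155·sigma(V) and ||T|| = 155||V||. ||T x||^2 = 24025sum_{k≥2} |x_k|^2 ≤ 24025||x||^2, with equality on {x : x_1 = 0}, so ||T|| = 155. For any lambda with |lambda| < 155, set r = lambda/155 (|r| < 1); the vector x = (1, r, r^2, ...) is in l^2 and satisfies T x = 155(r, r^2, ...) = lambda x, so lambda is an eigenvalue. On the boundary |lambda| = 155 the geometric series diverges, so no l^2 eigenvector exists, but these lambda lie in the approximate point spectrum. Hence sigma(T) is the closed disk of radius 155 and sigma_p(T) is the open disk.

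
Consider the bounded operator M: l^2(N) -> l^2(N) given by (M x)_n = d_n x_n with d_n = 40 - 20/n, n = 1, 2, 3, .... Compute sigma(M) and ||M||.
sigma(M) = {40 - 20/n : n ≥ 1} ∪ {40}; ||M|| = 40

A bounded diagonal operator on l^2 with diagonal entries d_n has spectrum equal to the closure of {d_n : n ≥ 1}: every d_n is an eigenvalue (with eigenvector e_n), so {d_n} ⊂ sigma(M); the spectrum is closed, so its closure is too; and for lambda not in the closure, (M - lambda I) has bounded inverse (the diagonal entries 1/(d_n - lambda) are bounded). For our sequence d_n = 40 - 20/n, n = 1, 2, 3, ...:
  - {d_n} = {40 - 20/n : n ≥ 1}; the only limit point is 40
  - closure = {40 - 20/n : n ≥ 1} ∪ {40}
For the norm: a diagonal operator has ||M|| = sup_n |d_n|. Here d_n = 40 - 20/n increases monotonically from d_1 = 20 toward 40, with all terms in [20, 40); so sup_n |d_n| = 40 (the supremum is the limit, not attained). So ||M|| = 40.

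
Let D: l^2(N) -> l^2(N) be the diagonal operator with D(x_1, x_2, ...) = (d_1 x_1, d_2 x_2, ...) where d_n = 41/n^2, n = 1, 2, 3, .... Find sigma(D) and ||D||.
sigma(D) = {41/n^2 : n ≥ 1} ∪ {0}; ||D|| = 41

A bounded diagonal operator on l^2 with diagonal entries d_n has spectrum equal to the closure of {d_n : n ≥ 1}: every d_n is an eigenvalue (with eigenvector e_n), so {d_n} ⊂ sigma(D); the spectrum is closed, so its closure is too; and for lambda not in the closure, (D - lambda I) has bounded inverse (the diagonal entries 1/(d_n - lambda) are bounded). For our sequence d_n = 41/n^2, n = 1, 2, 3, ...:
  - {d_n} = {41/n^2 : n ≥ 1}; the only limit point is 0
  - closure = {41/n^2 : n ≥ 1} ∪ {0}
For the norm: a diagonal operator has ||D|| = sup_n |d_n|. Here d_n = 41/n^2 is positive and decreasing, so sup_n |d_n| = d_1 = 41. So ||D|| = 41.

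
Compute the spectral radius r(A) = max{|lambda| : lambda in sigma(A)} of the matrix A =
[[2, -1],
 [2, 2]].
r(A) = sqrt(6) ≈ 2.4495

The eigenvalues of A are the roots of its characteristic polynomial. With M = A (coefficients from the trace and determinant):
  p(λ) = det(λ I - M) = λ^2 - 4λ + 6.
For λ^2 - 4λ + 6 the discriminant is -8. It is negative, so the roots are the complex-conjugate pair λ = 2 ± (sqrt(8)/2) i ≈ 2 ± 1.4142i. For a conjugate pair the product of the roots equals the constant term, so |λ|^2 = 6 and |λ| = sqrt(6) ≈ 2.4495.
Thus the eigenvalues (to 4 decimals) are 2 ± 1.4142i (modulus 2.4495). The spectral radius is the largest modulus: r(A) = sqrt(6) ≈ 2.4495. (Cross-check: r(A) ≤ ||A||_2 ≈ 3; equality holds whenever A is normal, though it can also hold for some non-normal A.)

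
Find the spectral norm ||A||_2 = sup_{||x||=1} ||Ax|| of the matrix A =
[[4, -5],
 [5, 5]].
||A||_2 = sqrt((91 + sqrt(181))/2) ≈ 7.2268 (= sqrt(largest eigenvalue of A^T A))

||A||_2 = sigma_max(A) = sqrt(lambda_max(A^T A)). Form the symmetric matrix M = A^T A =
[[41, 5],
 [5, 50]].
Its characteristic polynomial (trace, determinant of M give the coefficients) is
  p(λ) = det(λ I - M) = λ^2 - 91λ + 2025.
For λ^2 - 91λ + 2025 the discriminant is 181. It is nonnegative but not a perfect square, so the roots are real and irrational: λ = (91 ± sqrt(181))/2 ≈ 52.2268, 38.7732.
So the eigenvalues of A^T A are ≈ 38.7732, 52.2268 (all ≥ 0, as they must be for A^T A). The largest is λ_max = (91 + sqrt(181))/2 ≈ 52.2268, hence ||A||_2 = sqrt(λ_max) = sqrt((91 + sqrt(181))/2) ≈ 7.2268.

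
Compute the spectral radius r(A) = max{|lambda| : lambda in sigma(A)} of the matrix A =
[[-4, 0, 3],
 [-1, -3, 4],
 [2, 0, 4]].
r(A) = sqrt(88)/2 ≈ 4.6904

The eigenvalues of A are the roots of its characteristic polynomial. With M = A (coefficients from the trace, the sum of principal 2x2 minors, and det A):
  p(λ) = det(λ I - M) = λ^3 + 3λ^2 - 22λ - 66.
By the rational root theorem any rational root is an integer divisor of 66. Testing λ = -3: p(-3) = -27 + 27 + 66 - 66 = 0, so λ = -3 is a root. Dividing out (λ + 3) leaves p(λ) = (λ + 3)(λ^2 - 22). For λ^2 - 22 the discriminant is 88. It is nonnegative but not a perfect square, so the roots are real and irrational: λ = ± sqrt(88)/2 ≈ 4.6904, -4.6904.
Thus the eigenvalues (to 4 decimals) are 4.6904 (modulus 4.6904); -4.6904 (modulus 4.6904); -3 (modulus 3). The spectral radius is the largest modulus: r(A) = sqrt(88)/2 ≈ 4.6904. (Cross-check: r(A) ≤ ||A||_2 ≈ 6.9085; equality holds whenever A is normal, though it can also hold for some non-normal A.)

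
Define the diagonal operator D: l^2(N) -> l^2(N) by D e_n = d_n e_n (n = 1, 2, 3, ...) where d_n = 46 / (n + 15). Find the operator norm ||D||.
||D|| = 23/8 (attained at n = 1)

For D diagonal, ||D|| = sup_n |d_n| = sup_n 46/(n + 15). This is positive and strictly decreasing in n, so the supremum is attained at n = 1: d_1 = 46/(1 + 15) = 23/8. Hence ||D|| = 23/8.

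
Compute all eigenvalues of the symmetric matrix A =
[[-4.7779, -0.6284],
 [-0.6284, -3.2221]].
sigma(A) ≈ {-5, -3}

A is real symmetric, so its spectrum consists of real eigenvalues. Expanding the characteristic polynomial of the displayed matrix gives
  det(λ I - A) = p(λ) = λ^2 + (8)λ + (15).
Solving p(λ) = 0 yields eigenvalues ≈ -5, -3. (A is shown rounded to 4 decimals, so these recover the underlying integer eigenvalues to within that precision.)
Verification: the trace of A = -8 equals the sum of eigenvalues -8, and det(A) ≈ 15.0000 matches the eigenvalue product 15.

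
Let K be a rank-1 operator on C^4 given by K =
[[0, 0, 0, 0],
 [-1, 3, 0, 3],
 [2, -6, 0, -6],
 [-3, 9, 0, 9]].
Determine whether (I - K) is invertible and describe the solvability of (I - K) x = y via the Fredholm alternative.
(I - K) is invertible (det(I - K) = -11 ≠ 0), so for every y in C^4 the equation (I - K) x = y has a unique solution.

K has rank 1, so it is an outer product K = u v^T: every row of K is a multiple of one row vector. Reading off the entries, u = (0, 1, -2, 3) and v = (-1, 3, 0, 3) (row i of K equals u_i·v^T). A rank-one matrix u v^T satisfies K u = u (v·u) and kills the (3)-dimensional subspace v^⊥, so its characteristic polynomial is lambda^3 (lambda - v·u) with v·u = tr K = 12. Hence the eigenvalues of I - K are 1 (multiplicity 3) and 1 - (12) = -11, so det(I - K) = -11. (Direct check: I - K =
[[1, 0, 0, 0],
 [1, -2, 0, -3],
 [-2, 6, 1, 6],
 [3, -9, 0, -8]]
has determinant -11.) The finite-dimensional Fredholm alternative says: either (I - K) is invertible, or ker(I - K) ≠ {0} and then range(I - K) = ker((I - K)^*)^⊥, with dim ker(I - K) = dim ker((I - K)^*). Since det(I - K) ≠ 0, 1 is not an eigenvalue of K and ker(I - K) = {0}, so we are in the first case: for every y there is a unique x = (I - K)^(-1) y. Explicitly, by the Sherman–Morrison formula, (I - u v^T)^(-1) = I + u v^T/(1 - v·u), i.e. (I - K)^(-1) = I + K/(-11).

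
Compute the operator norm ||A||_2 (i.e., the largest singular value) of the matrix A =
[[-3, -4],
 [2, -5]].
||A||_2 = sqrt((54 + sqrt(800))/2) ≈ 6.4142 (= sqrt(largest eigenvalue of A^T A))

||A||_2 = sigma_max(A) = sqrt(lambda_max(A^T A)). Form the symmetric matrix M = A^T A =
[[13, 2],
 [2, 41]].
Its characteristic polynomial (trace, determinant of M give the coefficients) is
  p(λ) = det(λ I - M) = λ^2 - 54λ + 529.
For λ^2 - 54λ + 529 the discriminant is 800. It is nonnegative but not a perfect square, so the roots are real and irrational: λ = (54 ± sqrt(800))/2 ≈ 41.1421, 12.8579.
So the eigenvalues of A^T A are ≈ 12.8579, 41.1421 (all ≥ 0, as they must be for A^T A). The largest is λ_max = (54 + sqrt(800))/2 ≈ 41.1421, hence ||A||_2 = sqrt(λ_max) = sqrt((54 + sqrt(800))/2) ≈ 6.4142.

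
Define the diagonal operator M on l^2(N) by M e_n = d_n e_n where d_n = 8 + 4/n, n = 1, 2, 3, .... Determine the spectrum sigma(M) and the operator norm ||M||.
sigma(M) = {8 + 4/n : n ≥ 1} ∪ {8}; ||M|| = 12

A bounded diagonal operator on l^2 with diagonal entries d_n has spectrum equal to the closure of {d_n : n ≥ 1}: every d_n is an eigenvalue (with eigenvector e_n), so {d_n} ⊂ sigma(M); the spectrum is closed, so its closure is too; and for lambda not in the closure, (M - lambda I) has bounded inverse (the diagonal entries 1/(d_n - lambda) are bounded). For our sequence d_n = 8 + 4/n, n = 1, 2, 3, ...:
  - {d_n} = {8 + 4/n : n ≥ 1}; the only limit point is 8
  - closure = {8 + 4/n : n ≥ 1} ∪ {8}
For the norm: a diagonal operator has ||M|| = sup_n |d_n|. Here d_n = 8 + 4/n is positive and decreasing, so sup_n |d_n| = d_1 = 8 + 4 = 12. So ||M|| = 12.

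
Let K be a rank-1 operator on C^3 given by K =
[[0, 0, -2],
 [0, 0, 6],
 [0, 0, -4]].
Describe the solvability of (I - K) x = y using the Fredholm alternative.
(I - K) is invertible (det(I - K) = 5 ≠ 0), so for every y in C^3 the equation (I - K) x = y has a unique solution.

K has rank 1, so it is an outer product K = u v^T: every row of K is a multiple of one row vector. Reading off the entries, u = (-1, 3, -2) and v = (0, 0, 2) (row i of K equals u_i·v^T). A rank-one matrix u v^T satisfies K u = u (v·u) and kills the (2)-dimensional subspace v^⊥, so its characteristic polynomial is lambda^2 (lambda - v·u) with v·u = tr K = -4. Hence the eigenvalues of I - K are 1 (multiplicity 2) and 1 - (-4) = 5, so det(I - K) = 5. (Direct check: I - K =
[[1, 0, 2],
 [0, 1, -6],
 [0, 0, 5]]
has determinant 5.) The finite-dimensional Fredholm alternative says: either (I - K) is invertible, or ker(I - K) ≠ {0} and then range(I - K) = ker((I - K)^*)^⊥, with dim ker(I - K) = dim ker((I - K)^*). Since det(I - K) ≠ 0, 1 is not an eigenvalue of K and ker(I - K) = {0}, so we are in the first case: for every y there is a unique x = (I - K)^(-1) y. Explicitly, by the Sherman–Morrison formula, (I - u v^T)^(-1) = I + u v^T/(1 - v·u), i.e. (I - K)^(-1) = I + K/(5).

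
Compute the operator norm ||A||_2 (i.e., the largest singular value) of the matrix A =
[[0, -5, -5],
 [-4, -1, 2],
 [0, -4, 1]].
||A||_2 ≈ 7.4823 (= sqrt(largest eigenvalue of A^T A))

||A||_2 = sigma_max(A) = sqrt(lambda_max(A^T A)). Form the symmetric matrix M = A^T A =
[[16, 4, -8],
 [4, 42, 19],
 [-8, 19, 30]].
Its characteristic polynomial (trace, sum of principal 2x2 minors, determinant of M give the coefficients) is
  p(λ) = det(λ I - M) = λ^3 - 88λ^2 + 1971λ - 10000.
No integer candidate from the rational root theorem (±divisors of 10000) is a root, so the roots are irrational. The cubic discriminant is Δ = 717882260 > 0, so there are three distinct real roots. p(7) = -172 and p(8) = 648 have opposite signs, so a root lies in (7, 8); Newton's method refines it to λ ≈ 7.1971. p(24) = 440 and p(25) = -100 have opposite signs, so a root lies in (24, 25); Newton's method refines it to λ ≈ 24.8187. p(55) = -1420 and p(56) = 24 have opposite signs, so a root lies in (55, 56); Newton's method refines it to λ ≈ 55.9842. Check (Vieta): the three roots sum to 88, matching tr M = 88.
So the eigenvalues of A^T A are ≈ 7.1971, 24.8187, 55.9842 (all ≥ 0, as they must be for A^T A). The largest is λ_max ≈ 55.9842, hence ||A||_2 = sqrt(λ_max) ≈ 7.4823.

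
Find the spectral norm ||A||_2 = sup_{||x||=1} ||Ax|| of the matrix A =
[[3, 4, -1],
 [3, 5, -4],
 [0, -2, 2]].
||A||_2 ≈ 8.8896 (= sqrt(largest eigenvalue of A^T A))

||A||_2 = sigma_max(A) = sqrt(lambda_max(A^T A)). Form the symmetric matrix M = A^T A =
[[18, 27, -15],
 [27, 45, -28],
 [-15, -28, 21]].
Its characteristic polynomial (trace, sum of principal 2x2 minors, determinant of M give the coefficients) is
  p(λ) = det(λ I - M) = λ^3 - 84λ^2 + 395λ - 144.
No integer candidate from the rational root theorem (±divisors of 144) is a root, so the roots are irrational. The cubic discriminant is Δ = 598438084 > 0, so there are three distinct real roots. p(0) = -144 and p(1) = 168 have opposite signs, so a root lies in (0, 1); Newton's method refines it to λ ≈ 0.3981. p(4) = 156 and p(5) = -144 have opposite signs, so a root lies in (4, 5); Newton's method refines it to λ ≈ 4.5773. p(79) = -144 and p(80) = 5856 have opposite signs, so a root lies in (79, 80); Newton's method refines it to λ ≈ 79.0246. Check (Vieta): the three roots sum to 84, matching tr M = 84.
So the eigenvalues of A^T A are ≈ 0.3981, 4.5773, 79.0246 (all ≥ 0, as they must be for A^T A). The largest is λ_max ≈ 79.0246, hence ||A||_2 = sqrt(λ_max) ≈ 8.8896.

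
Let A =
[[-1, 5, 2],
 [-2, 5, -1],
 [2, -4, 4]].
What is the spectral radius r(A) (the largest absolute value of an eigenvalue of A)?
r(A) ≈ 6.1508

The eigenvalues of A are the roots of its characteristic polynomial. With M = A (coefficients from the trace, the sum of principal 2x2 minors, and det A):
  p(λ) = det(λ I - M) = λ^3 - 8λ^2 + 13λ - 10.
No integer candidate from the rational root theorem (±divisors of 10) is a root, so the roots are irrational. The cubic discriminant is Δ = -2432 < 0, so there is one real root and a complex-conjugate pair. p(6) = -4 and p(7) = 32 have opposite signs, so a root lies in (6, 7); Newton's method refines it to λ ≈ 6.1508. Dividing out (λ - (6.1508)) leaves approximately λ^2 - 1.8492λ + 1.6258. For λ^2 - 1.8492λ + 1.6258 the discriminant is -3.0836. It is negative, so the remaining roots are the complex-conjugate pair λ ≈ 0.9246 ± 0.878i. Their product equals the constant term, so |λ|^2 ≈ 1.6258 and |λ| ≈ 1.2751.
Thus the eigenvalues (to 4 decimals) are 6.1508 (modulus 6.1508); 0.9246 ± 0.878i (modulus 1.2751). The spectral radius is the largest modulus: r(A) ≈ 6.1508. (Cross-check: r(A) ≤ ||A||_2 ≈ 8.7841; equality holds whenever A is normal, though it can also hold for some non-normal A.)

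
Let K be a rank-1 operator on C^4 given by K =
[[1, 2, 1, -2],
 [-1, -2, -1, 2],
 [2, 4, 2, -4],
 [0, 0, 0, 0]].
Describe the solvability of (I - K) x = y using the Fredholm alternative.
(I - K) is singular (det(I - K) = 0, i.e. 1 ∈ sigma(K)). (I - K) x = y is solvable iff y ⊥ ker((I - K)^*) = span{(1, 2, 1, -2)}, i.e. iff y_1 + 2y_2 + y_3 - 2y_4 = 0. When solvable, the solutions are x = y + c·(1, -1, 2, 0), c arbitrary (ker(I - K) = span{(1, -1, 2, 0)}, dimension 1).

K has rank 1, so it is an outer product K = u v^T: every row of K is a multiple of one row vector. Reading off the entries, u = (1, -1, 2, 0) and v = (1, 2, 1, -2) (row i of K equals u_i·v^T). A rank-one matrix u v^T satisfies K u = u (v·u) and kills the (3)-dimensional subspace v^⊥, so its characteristic polynomial is lambda^3 (lambda - v·u) with v·u = tr K = 1. Hence the eigenvalues of I - K are 1 (multiplicity 3) and 1 - (1) = 0, so det(I - K) = 0. (Direct check: I - K =
[[0, -2, -1, 2],
 [1, 3, 1, -2],
 [-2, -4, -1, 4],
 [0, 0, 0, 1]]
has determinant 0.) So 1 is an eigenvalue of K and (I - K) is not invertible. The finite-dimensional Fredholm alternative says: either (I - K) is invertible, or ker(I - K) ≠ {0} and then range(I - K) = ker((I - K)^*)^⊥, with dim ker(I - K) = dim ker((I - K)^*). We are in the second case, so we need both kernels. Kernel of I - K: (I - K) u = u - u (v·u) = u - u = 0, so ker(I - K) = span{u} = span{(1, -1, 2, 0)} (it is exactly 1-dimensional because rank(I - K) = 3). Kernel of the adjoint: K is real, so (I - K)^* = I - K^T = I - v u^T, and (I - v u^T) v = v - v (u·v) = 0; hence ker((I - K)^*) = span{v} = span{(1, 2, 1, -2)}. Therefore (I - K) x = y is solvable iff <y, v> = 0, i.e. iff y_1 + 2y_2 + y_3 - 2y_4 = 0. When this holds, K y = u (v·y) = 0, so (I - K) y = y and x = y is a particular solution; the full solution set is the line x = y + c·u = y + c·(1, -1, 2, 0), c ∈ C.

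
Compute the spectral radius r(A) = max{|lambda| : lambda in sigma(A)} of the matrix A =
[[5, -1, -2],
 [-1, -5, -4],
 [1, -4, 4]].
r(A) ≈ 6.6018

The eigenvalues of A are the roots of its characteristic polynomial. With M = A (coefficients from the trace, the sum of principal 2x2 minors, and det A):
  p(λ) = det(λ I - M) = λ^3 - 4λ^2 - 40λ + 198.
No integer candidate from the rational root theorem (±divisors of 198) is a root, so the roots are irrational. The cubic discriminant is Δ = -155980 < 0, so there is one real root and a complex-conjugate pair. p(-7) = -61 and p(-6) = 78 have opposite signs, so a root lies in (-7, -6); Newton's method refines it to λ ≈ -6.6018. Dividing out (λ - (-6.6018)) leaves approximately λ^2 - 10.6018λ + 29.9916. For λ^2 - 10.6018λ + 29.9916 the discriminant is -7.5676. It is negative, so the remaining roots are the complex-conjugate pair λ ≈ 5.3009 ± 1.3755i. Their product equals the constant term, so |λ|^2 ≈ 29.9916 and |λ| ≈ 5.4765.
Thus the eigenvalues (to 4 decimals) are -6.6018 (modulus 6.6018); 5.3009 ± 1.3755i (modulus 5.4765). The spectral radius is the largest modulus: r(A) ≈ 6.6018. (Cross-check: r(A) ≤ ||A||_2 ≈ 6.8348; equality holds whenever A is normal, though it can also hold for some non-normal A.)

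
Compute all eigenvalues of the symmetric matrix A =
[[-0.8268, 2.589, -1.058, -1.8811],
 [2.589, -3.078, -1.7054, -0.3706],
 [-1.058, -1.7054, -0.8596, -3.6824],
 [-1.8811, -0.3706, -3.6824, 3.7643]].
sigma(A) ≈ {-5, -4, 2, 6}

A is real symmetric, so its spectrum consists of real eigenvalues. Expanding the characteristic polynomial of the displayed matrix gives
  det(λ I - A) = p(λ) = λ^4 + (1)λ^3 + (-40)λ^2 + (-52)λ + (240.0038).
Solving p(λ) = 0 yields eigenvalues ≈ -5, -4, 2, 6. (A is shown rounded to 4 decimals, so these recover the underlying integer eigenvalues to within that precision.)
Verification: the trace of A = -1 equals the sum of eigenvalues -1, and det(A) ≈ 240.0038 matches the eigenvalue product 240.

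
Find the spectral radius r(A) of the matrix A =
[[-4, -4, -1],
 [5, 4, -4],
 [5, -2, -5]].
r(A) ≈ 5.7501

The eigenvalues of A are the roots of its characteristic polynomial. With M = A (coefficients from the trace, the sum of principal 2x2 minors, and det A):
  p(λ) = det(λ I - M) = λ^3 + 5λ^2 + λ - 122.
No integer candidate from the rational root theorem (±divisors of 122) is a root, so the roots are irrational. The cubic discriminant is Δ = -351827 < 0, so there is one real root and a complex-conjugate pair. p(3) = -47 and p(4) = 26 have opposite signs, so a root lies in (3, 4); Newton's method refines it to λ ≈ 3.6898. Dividing out (λ - (3.6898)) leaves approximately λ^2 + 8.6898λ + 33.0639. For λ^2 + 8.6898λ + 33.0639 the discriminant is -56.7426. It is negative, so the remaining roots are the complex-conjugate pair λ ≈ -4.3449 ± 3.7664i. Their product equals the constant term, so |λ|^2 ≈ 33.0639 and |λ| ≈ 5.7501.
Thus the eigenvalues (to 4 decimals) are 3.6898 (modulus 3.6898); -4.3449 ± 3.7664i (modulus 5.7501). The spectral radius is the largest modulus: r(A) ≈ 5.7501. (Cross-check: r(A) ≤ ||A||_2 ≈ 10.2011; equality holds whenever A is normal, though it can also hold for some non-normal A.)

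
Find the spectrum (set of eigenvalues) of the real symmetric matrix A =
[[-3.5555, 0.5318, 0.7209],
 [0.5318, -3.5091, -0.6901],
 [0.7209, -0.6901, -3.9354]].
sigma(A) ≈ {-5, -3} (-3 with multiplicity 2)

A is real symmetric, so its spectrum consists of real eigenvalues. Expanding the characteristic polynomial of the displayed matrix gives
  det(λ I - A) = p(λ) = λ^3 + (11)λ^2 + (39)λ + (45).
Solving p(λ) = 0 yields eigenvalues ≈ -5, -3, -3. (A is shown rounded to 4 decimals, so these recover the underlying integer eigenvalues to within that precision.)
Verification: the trace of A = -11 equals the sum of eigenvalues -11, and det(A) ≈ -44.9997 matches the eigenvalue product -45.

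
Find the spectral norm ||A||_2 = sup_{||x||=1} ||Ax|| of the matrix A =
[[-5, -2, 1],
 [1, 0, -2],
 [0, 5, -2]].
||A||_2 ≈ 6.5667 (= sqrt(largest eigenvalue of A^T A))

||A||_2 = sigma_max(A) = sqrt(lambda_max(A^T A)). Form the symmetric matrix M = A^T A =
[[26, 10, -7],
 [10, 29, -12],
 [-7, -12, 9]].
Its characteristic polynomial (trace, sum of principal 2x2 minors, determinant of M give the coefficients) is
  p(λ) = det(λ I - M) = λ^3 - 64λ^2 + 956λ - 2401.
No integer candidate from the rational root theorem (±divisors of 2401) is a root, so the roots are irrational. The cubic discriminant is Δ = 219560101 > 0, so there are three distinct real roots. p(3) = -82 and p(4) = 463 have opposite signs, so a root lies in (3, 4); Newton's method refines it to λ ≈ 3.1387. p(17) = 268 and p(18) = -97 have opposite signs, so a root lies in (17, 18); Newton's method refines it to λ ≈ 17.7402. p(43) = -122 and p(44) = 943 have opposite signs, so a root lies in (43, 44); Newton's method refines it to λ ≈ 43.1212. Check (Vieta): the three roots sum to 64, matching tr M = 64.
So the eigenvalues of A^T A are ≈ 3.1387, 17.7402, 43.1212 (all ≥ 0, as they must be for A^T A). The largest is λ_max ≈ 43.1212, hence ||A||_2 = sqrt(λ_max) ≈ 6.5667.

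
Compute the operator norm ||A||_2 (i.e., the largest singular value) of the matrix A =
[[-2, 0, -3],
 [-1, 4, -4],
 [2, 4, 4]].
||A||_2 ≈ 7.0172 (= sqrt(largest eigenvalue of A^T A))

||A||_2 = sigma_max(A) = sqrt(lambda_max(A^T A)). Form the symmetric matrix M = A^T A =
[[9, 4, 18],
 [4, 32, 0],
 [18, 0, 41]].
Its characteristic polynomial (trace, sum of principal 2x2 minors, determinant of M give the coefficients) is
  p(λ) = det(λ I - M) = λ^3 - 82λ^2 + 1629λ - 784.
No integer candidate from the rational root theorem (±divisors of 784) is a root, so the roots are irrational. The cubic discriminant is Δ = 691324304 > 0, so there are three distinct real roots. p(0) = -784 and p(1) = 764 have opposite signs, so a root lies in (0, 1); Newton's method refines it to λ ≈ 0.4935. p(32) = 144 and p(33) = -388 have opposite signs, so a root lies in (32, 33); Newton's method refines it to λ ≈ 32.2651. p(49) = -196 and p(50) = 666 have opposite signs, so a root lies in (49, 50); Newton's method refines it to λ ≈ 49.2415. Check (Vieta): the three roots sum to 82, matching tr M = 82.
So the eigenvalues of A^T A are ≈ 0.4935, 32.2651, 49.2415 (all ≥ 0, as they must be for A^T A). The largest is λ_max ≈ 49.2415, hence ||A||_2 = sqrt(λ_max) ≈ 7.0172.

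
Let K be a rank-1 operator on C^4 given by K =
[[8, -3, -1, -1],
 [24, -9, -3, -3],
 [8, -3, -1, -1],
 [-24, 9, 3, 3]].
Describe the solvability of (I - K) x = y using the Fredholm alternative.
(I - K) is singular (det(I - K) = 0, i.e. 1 ∈ sigma(K)). (I - K) x = y is solvable iff y ⊥ ker((I - K)^*) = span{(8, -3, -1, -1)}, i.e. iff 8y_1 - 3y_2 - y_3 - y_4 = 0. When solvable, the solutions are x = y + c·(1, 3, 1, -3), c arbitrary (ker(I - K) = span{(1, 3, 1, -3)}, dimension 1).

K has rank 1, so it is an outer product K = u v^T: every row of K is a multiple of one row vector. Reading off the entries, u = (1, 3, 1, -3) and v = (8, -3, -1, -1) (row i of K equals u_i·v^T). A rank-one matrix u v^T satisfies K u = u (v·u) and kills the (3)-dimensional subspace v^⊥, so its characteristic polynomial is lambda^3 (lambda - v·u) with v·u = tr K = 1. Hence the eigenvalues of I - K are 1 (multiplicity 3) and 1 - (1) = 0, so det(I - K) = 0. (Direct check: I - K =
[[-7, 3, 1, 1],
 [-24, 10, 3, 3],
 [-8, 3, 2, 1],
 [24, -9, -3, -2]]
has determinant 0.) So 1 is an eigenvalue of K and (I - K) is not invertible. The finite-dimensional Fredholm alternative says: either (I - K) is invertible, or ker(I - K) ≠ {0} and then range(I - K) = ker((I - K)^*)^⊥, with dim ker(I - K) = dim ker((I - K)^*). We are in the second case, so we need both kernels. Kernel of I - K: (I - K) u = u - u (v·u) = u - u = 0, so ker(I - K) = span{u} = span{(1, 3, 1, -3)} (it is exactly 1-dimensional because rank(I - K) = 3). Kernel of the adjoint: K is real, so (I - K)^* = I - K^T = I - v u^T, and (I - v u^T) v = v - v (u·v) = 0; hence ker((I - K)^*) = span{v} = span{(8, -3, -1, -1)}. Therefore (I - K) x = y is solvable iff <y, v> = 0, i.e. iff 8y_1 - 3y_2 - y_3 - y_4 = 0. When this holds, K y = u (v·y) = 0, so (I - K) y = y and x = y is a particular solution; the full solution set is the line x = y + c·u = y + c·(1, 3, 1, -3), c ∈ C.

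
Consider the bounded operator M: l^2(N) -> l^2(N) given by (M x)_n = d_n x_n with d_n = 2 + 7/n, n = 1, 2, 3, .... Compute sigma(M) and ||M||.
sigma(M) = {2 + 7/n : n ≥ 1} ∪ {2}; ||M|| = 9

A bounded diagonal operator on l^2 with diagonal entries d_n has spectrum equal to the closure of {d_n : n ≥ 1}: every d_n is an eigenvalue (with eigenvector e_n), so {d_n} ⊂ sigma(M); the spectrum is closed, so its closure is too; and for lambda not in the closure, (M - lambda I) has bounded inverse (the diagonal entries 1/(d_n - lambda) are bounded). For our sequence d_n = 2 + 7/n, n = 1, 2, 3, ...:
  - {d_n} = {2 + 7/n : n ≥ 1}; the only limit point is 2
  - closure = {2 + 7/n : n ≥ 1} ∪ {2}
For the norm: a diagonal operator has ||M|| = sup_n |d_n|. Here d_n = 2 + 7/n is positive and decreasing, so sup_n |d_n| = d_1 = 2 + 7 = 9. So ||M|| = 9.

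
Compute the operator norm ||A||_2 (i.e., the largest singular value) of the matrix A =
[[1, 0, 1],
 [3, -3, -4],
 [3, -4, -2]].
||A||_2 ≈ 7.7851 (= sqrt(largest eigenvalue of A^T A))

||A||_2 = sigma_max(A) = sqrt(lambda_max(A^T A)). Form the symmetric matrix M = A^T A =
[[19, -21, -17],
 [-21, 25, 20],
 [-17, 20, 21]].
Its characteristic polynomial (trace, sum of principal 2x2 minors, determinant of M give the coefficients) is
  p(λ) = det(λ I - M) = λ^3 - 65λ^2 + 269λ - 169.
No integer candidate from the rational root theorem (±divisors of 169) is a root, so the roots are irrational. The cubic discriminant is Δ = 94636512 > 0, so there are three distinct real roots. p(0) = -169 and p(1) = 36 have opposite signs, so a root lies in (0, 1); Newton's method refines it to λ ≈ 0.7697. p(3) = 80 and p(4) = -69 have opposite signs, so a root lies in (3, 4); Newton's method refines it to λ ≈ 3.6227. p(60) = -2029 and p(61) = 1356 have opposite signs, so a root lies in (60, 61); Newton's method refines it to λ ≈ 60.6076. Check (Vieta): the three roots sum to 65, matching tr M = 65.
So the eigenvalues of A^T A are ≈ 0.7697, 3.6227, 60.6076 (all ≥ 0, as they must be for A^T A). The largest is λ_max ≈ 60.6076, hence ||A||_2 = sqrt(λ_max) ≈ 7.7851.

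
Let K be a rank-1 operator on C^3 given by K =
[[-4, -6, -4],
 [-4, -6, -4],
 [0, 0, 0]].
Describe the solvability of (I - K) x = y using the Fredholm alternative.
(I - K) is invertible (det(I - K) = 11 ≠ 0), so for every y in C^3 the equation (I - K) x = y has a unique solution.

K has rank 1, so it is an outer product K = u v^T: every row of K is a multiple of one row vector. Reading off the entries, u = (-2, -2, 0) and v = (2, 3, 2) (row i of K equals u_i·v^T). A rank-one matrix u v^T satisfies K u = u (v·u) and kills the (2)-dimensional subspace v^⊥, so its characteristic polynomial is lambda^2 (lambda - v·u) with v·u = tr K = -10. Hence the eigenvalues of I - K are 1 (multiplicity 2) and 1 - (-10) = 11, so det(I - K) = 11. (Direct check: I - K =
[[5, 6, 4],
 [4, 7, 4],
 [0, 0, 1]]
has determinant 11.) The finite-dimensional Fredholm alternative says: either (I - K) is invertible, or ker(I - K) ≠ {0} and then range(I - K) = ker((I - K)^*)^⊥, with dim ker(I - K) = dim ker((I - K)^*). Since det(I - K) ≠ 0, 1 is not an eigenvalue of K and ker(I - K) = {0}, so we are in the first case: for every y there is a unique x = (I - K)^(-1) y. Explicitly, by the Sherman–Morrison formula, (I - u v^T)^(-1) = I + u v^T/(1 - v·u), i.e. (I - K)^(-1) = I + K/(11).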